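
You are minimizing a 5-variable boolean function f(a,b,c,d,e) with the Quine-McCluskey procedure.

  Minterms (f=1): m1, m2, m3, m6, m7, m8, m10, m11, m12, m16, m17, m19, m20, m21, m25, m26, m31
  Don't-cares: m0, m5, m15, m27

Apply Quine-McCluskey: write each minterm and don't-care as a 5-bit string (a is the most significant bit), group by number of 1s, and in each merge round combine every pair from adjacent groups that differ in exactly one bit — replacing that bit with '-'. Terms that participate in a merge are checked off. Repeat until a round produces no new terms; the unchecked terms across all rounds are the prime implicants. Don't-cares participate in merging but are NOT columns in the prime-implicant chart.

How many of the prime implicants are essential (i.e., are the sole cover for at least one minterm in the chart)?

[col 0] 00000*, 00001*, 00010*, 00011*, 00101*, 00110*, 00111*, 01000*, 01010*, 01011*, 01100*, 01111*, 10000*, 10001*, 10011*, 10100*, 10101*, 11001*, 11010*, 11011*, 11111*
[col 1] -0000*, -0001*, -0011*, -0101*, -1010*, -1011*, -1111*, 0-000*, 0-010*, 0-011*, 0-111*, 00-01*, 00-10*, 00-11*, 000-0*, 000-1*, 0000-*, 0001-*, 001-1*, 0011-*, 01-00, 01-11*, 010-0*, 0101-*, 1-001*, 1-011*, 10-00*, 10-01*, 100-1*, 1000-*, 1010-*, 11-11*, 110-1*, 1101-*
[col 2] --011, -0-01, -00-1, -000-, -1-11, -101-, 0--11, 0-0-0, 0-01-, 00--1, 00-1-, 000--, 1-0-1, 10-0-
Prime implicants: --011, -0-01, -00-1, -000-, -1-11, -101-, 0--11, 0-0-0, 0-01-, 00--1, 00-1-, 000--, 01-00, 1-0-1, 10-0-
PI chart (minterm → PIs covering it):
  1 | -0-01,-00-1,-000-,00--1,000--
  2 | 0-0-0,0-01-,00-1-,000--
  3 | --011,-00-1,0--11,0-01-,00--1,00-1-,000--
  6 | 00-1-  (sole → essential)
  7 | 0--11,00--1,00-1-
  8 | 0-0-0,01-00
  10 | -101-,0-0-0,0-01-
  11 | --011,-1-11,-101-,0--11,0-01-
  12 | 01-00  (sole → essential)
  16 | -000-,10-0-
  17 | -0-01,-00-1,-000-,1-0-1,10-0-
  19 | --011,-00-1,1-0-1
  20 | 10-0-  (sole → essential)
  21 | -0-01,10-0-
  25 | 1-0-1  (sole → essential)
  26 | -101-  (sole → essential)
  31 | -1-11  (sole → essential)
Essential prime implicants: -1-11, -101-, 00-1-, 01-00, 1-0-1, 10-0-

6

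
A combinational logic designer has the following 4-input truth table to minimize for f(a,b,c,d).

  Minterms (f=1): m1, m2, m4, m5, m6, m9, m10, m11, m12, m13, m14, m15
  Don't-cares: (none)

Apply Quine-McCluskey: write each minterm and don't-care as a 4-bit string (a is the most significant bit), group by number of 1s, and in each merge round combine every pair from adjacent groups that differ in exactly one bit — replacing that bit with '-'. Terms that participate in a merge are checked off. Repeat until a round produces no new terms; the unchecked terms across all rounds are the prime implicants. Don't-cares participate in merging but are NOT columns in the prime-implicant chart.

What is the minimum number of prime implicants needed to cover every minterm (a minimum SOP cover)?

size-2^0 implicants → 0001(✓)  0010(✓)  0100(✓)  0101(✓)  0110(✓)  1001(✓)  1010(✓)  1011(✓)  1100(✓)  1101(✓)  1110(✓)  1111(✓)
size-2^1 implicants → -001(✓)  -010(✓)  -100(✓)  -101(✓)  -110(✓)  0-01(✓)  0-10(✓)  01-0(✓)  010-(✓)  1-01(✓)  1-10(✓)  1-11(✓)  10-1(✓)  101-(✓)  11-0(✓)  11-1(✓)  110-(✓)  111-(✓)
size-2^2 implicants → --01  --10  -1-0  -10-  1--1  1-1-  11--
Unchecked terms (primes): --01, --10, -1-0, -10-, 1--1, 1-1-, 11--
Minterm coverage:
  m1 ⊆ --01 [E]
  m2 ⊆ --10 [E]
  m4 ⊆ -1-0,-10-
  m5 ⊆ --01,-10-
  m6 ⊆ --10,-1-0
  m9 ⊆ --01,1--1
  m10 ⊆ --10,1-1-
  m11 ⊆ 1--1,1-1-
  m12 ⊆ -1-0,-10-,11--
  m13 ⊆ --01,-10-,1--1,11--
  m14 ⊆ --10,-1-0,1-1-,11--
  m15 ⊆ 1--1,1-1-,11--
E = {--01, --10}
Petrick residual → -1-0, 1--1
Cover = c'd + cd' + bd' + ad  |cover|=4

4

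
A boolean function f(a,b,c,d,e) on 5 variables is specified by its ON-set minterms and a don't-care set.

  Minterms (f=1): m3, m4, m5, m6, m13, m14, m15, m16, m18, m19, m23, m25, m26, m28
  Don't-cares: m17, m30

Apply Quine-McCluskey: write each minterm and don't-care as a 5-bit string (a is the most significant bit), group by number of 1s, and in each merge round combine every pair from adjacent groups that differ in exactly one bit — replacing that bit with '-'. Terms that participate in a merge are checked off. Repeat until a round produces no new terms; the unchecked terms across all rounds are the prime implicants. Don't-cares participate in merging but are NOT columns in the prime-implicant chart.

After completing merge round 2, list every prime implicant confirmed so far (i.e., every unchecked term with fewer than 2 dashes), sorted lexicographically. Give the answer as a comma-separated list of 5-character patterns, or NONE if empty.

-0011, -1110, 0-101, 0-110, 001-0, 0010-, 011-1, 0111-, 1-001, 1-010, 10-11, 11-10, 111-0

size-2^0 implicants → 00011(✓)  00100(✓)  00101(✓)  00110(✓)  01101(✓)  01110(✓)  01111(✓)  10000(✓)  10001(✓)  10010(✓)  10011(✓)  10111(✓)  11001(✓)  11010(✓)  11100(✓)  11110(✓)
size-2^1 implicants → -0011  -1110  0-101  0-110  001-0  0010-  011-1  0111-  1-001  1-010  10-11  100-0(✓)  100-1(✓)  1000-(✓)  1001-(✓)  11-10  111-0
size-2^2 implicants → 100--
Unchecked terms (primes): -0011, -1110, 0-101, 0-110, 001-0, 0010-, 011-1, 0111-, 1-001, 1-010, 10-11, 100--, 11-10, 111-0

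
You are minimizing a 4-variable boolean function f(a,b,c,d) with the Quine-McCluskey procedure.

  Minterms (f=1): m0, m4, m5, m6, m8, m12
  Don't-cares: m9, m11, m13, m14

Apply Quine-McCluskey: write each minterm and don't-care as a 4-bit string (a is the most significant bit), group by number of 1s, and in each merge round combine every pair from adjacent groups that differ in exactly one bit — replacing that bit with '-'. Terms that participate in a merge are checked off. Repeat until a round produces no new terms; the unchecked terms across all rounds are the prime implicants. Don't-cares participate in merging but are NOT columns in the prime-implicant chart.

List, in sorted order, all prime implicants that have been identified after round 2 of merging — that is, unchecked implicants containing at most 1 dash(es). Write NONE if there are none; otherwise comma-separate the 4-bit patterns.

10-1

size-2^0 implicants → 0000(✓)  0100(✓)  0101(✓)  0110(✓)  1000(✓)  1001(✓)  1011(✓)  1100(✓)  1101(✓)  1110(✓)
size-2^1 implicants → -000(✓)  -100(✓)  -101(✓)  -110(✓)  0-00(✓)  01-0(✓)  010-(✓)  1-00(✓)  1-01(✓)  10-1  100-(✓)  11-0(✓)  110-(✓)
size-2^2 implicants → --00  -1-0  -10-  1-0-
Unchecked terms (primes): --00, -1-0, -10-, 1-0-, 10-1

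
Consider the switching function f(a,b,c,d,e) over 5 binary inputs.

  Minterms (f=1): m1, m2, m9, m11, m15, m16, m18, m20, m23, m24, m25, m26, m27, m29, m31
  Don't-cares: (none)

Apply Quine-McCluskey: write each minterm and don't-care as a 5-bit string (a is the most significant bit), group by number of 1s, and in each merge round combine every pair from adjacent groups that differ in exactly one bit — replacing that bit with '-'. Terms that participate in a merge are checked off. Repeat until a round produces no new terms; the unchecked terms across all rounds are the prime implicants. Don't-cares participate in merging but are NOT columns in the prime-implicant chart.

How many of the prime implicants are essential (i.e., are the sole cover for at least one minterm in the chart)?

6

[col 0] 00001*, 00010*, 01001*, 01011*, 01111*, 10000*, 10010*, 10100*, 10111*, 11000*, 11001*, 11010*, 11011*, 11101*, 11111*
[col 1] -0010, -1001*, -1011*, -1111*, 0-001, 01-11*, 010-1*, 1-000*, 1-010*, 1-111, 10-00, 100-0*, 11-01*, 11-11*, 110-0*, 110-1*, 1100-*, 1101-*, 111-1*
[col 2] -1-11, -10-1, 1-0-0, 11--1, 110--
Prime implicants: -0010, -1-11, -10-1, 0-001, 1-0-0, 1-111, 10-00, 11--1, 110--
PI chart (minterm → PIs covering it):
  1 | 0-001  (sole → essential)
  2 | -0010  (sole → essential)
  9 | -10-1,0-001
  11 | -1-11,-10-1
  15 | -1-11  (sole → essential)
  16 | 1-0-0,10-00
  18 | -0010,1-0-0
  20 | 10-00  (sole → essential)
  23 | 1-111  (sole → essential)
  24 | 1-0-0,110--
  25 | -10-1,11--1,110--
  26 | 1-0-0,110--
  27 | -1-11,-10-1,11--1,110--
  29 | 11--1  (sole → essential)
  31 | -1-11,1-111,11--1
Essential prime implicants: -0010, -1-11, 0-001, 1-111, 10-00, 11--1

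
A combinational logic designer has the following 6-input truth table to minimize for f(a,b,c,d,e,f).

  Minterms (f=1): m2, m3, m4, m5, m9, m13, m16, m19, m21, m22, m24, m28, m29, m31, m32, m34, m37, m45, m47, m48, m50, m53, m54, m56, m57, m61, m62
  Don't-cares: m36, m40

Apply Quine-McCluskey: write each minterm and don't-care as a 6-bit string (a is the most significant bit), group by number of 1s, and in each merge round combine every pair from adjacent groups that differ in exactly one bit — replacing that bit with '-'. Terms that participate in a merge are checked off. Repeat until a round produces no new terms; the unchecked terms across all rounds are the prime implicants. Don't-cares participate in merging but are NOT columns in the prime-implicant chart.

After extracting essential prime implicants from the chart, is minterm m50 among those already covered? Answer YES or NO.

Round 0: 000010✓ 000011✓ 000100✓ 000101✓ 001001✓ 001101✓ 010000✓ 010011✓ 010101✓ 010110✓ 011000✓ 011100✓ 011101✓ 011111✓ 100000✓ 100010✓ 100100✓ 100101✓ 101000✓ 101101✓ 101111✓ 110000✓ 110010✓ 110101✓ 110110✓ 111000✓ 111001✓ 111101✓ 111110✓
Round 1: -00010 -00100✓ -00101✓ -01101✓ -10000✓ -10101✓ -10110 -11000✓ -11101✓ 0-0011 0-0101✓ 0-1101✓ 00-101✓ 00001- 00010-✓ 001-01 01-000✓ 01-101✓ 011-00 0111-1 01110- 1-0000✓ 1-0010✓ 1-0101✓ 1-1000✓ 1-1101✓ 10-000✓ 10-101✓ 100-00 1000-0✓ 10010-✓ 1011-1 11-000✓ 11-101✓ 11-110 110-10 1100-0✓ 111-01 11100-
Round 2: --0101✓ --1101✓ -0-101✓ -0010- -1-000 -1-101✓ 0--101✓ 1--000 1--101✓ 1-00-0
Round 3: ---101
PIs = {---101, -00010, -0010-, -1-000, -10110, 0-0011, 00001-, 001-01, 011-00, 0111-1, 01110-, 1--000, 1-00-0, 100-00, 1011-1, 11-110, 110-10, 111-01, 11100-}
Coverage chart:
  m2: -00010,00001-
  m3: 0-0011,00001-
  m4: -0010- ←essential
  m5: ---101,-0010-
  m9: 001-01 ←essential
  m13: ---101,001-01
  m16: -1-000 ←essential
  m19: 0-0011 ←essential
  m21: ---101 ←essential
  m22: -10110 ←essential
  m24: -1-000,011-00
  m28: 011-00,01110-
  m29: ---101,0111-1,01110-
  m31: 0111-1 ←essential
  m32: 1--000,1-00-0,100-00
  m34: -00010,1-00-0
  m37: ---101,-0010-
  m45: ---101,1011-1
  m47: 1011-1 ←essential
  m48: -1-000,1--000,1-00-0
  m50: 1-00-0,110-10
  m53: ---101 ←essential
  m54: -10110,11-110,110-10
  m56: -1-000,1--000,11100-
  m57: 111-01,11100-
  m61: ---101,111-01
  m62: 11-110 ←essential
Essential: ---101, -0010-, -1-000, -10110, 0-0011, 001-01, 0111-1, 1011-1, 11-110

NO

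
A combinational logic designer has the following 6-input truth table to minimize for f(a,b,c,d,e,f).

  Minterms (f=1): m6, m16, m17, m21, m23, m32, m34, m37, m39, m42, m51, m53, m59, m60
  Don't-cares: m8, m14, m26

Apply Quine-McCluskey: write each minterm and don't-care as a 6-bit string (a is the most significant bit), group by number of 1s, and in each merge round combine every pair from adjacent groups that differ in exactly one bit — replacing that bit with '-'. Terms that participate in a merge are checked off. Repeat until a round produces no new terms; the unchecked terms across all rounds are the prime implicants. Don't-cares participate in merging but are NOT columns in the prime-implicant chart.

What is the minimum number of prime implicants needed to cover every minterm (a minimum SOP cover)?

9

Round 0: 000110✓ 001000 001110✓ 010000✓ 010001✓ 010101✓ 010111✓ 011010 100000✓ 100010✓ 100101✓ 100111✓ 101010✓ 110011✓ 110101✓ 111011✓ 111100
Round 1: -10101 00-110 010-01 01000- 0101-1 1-0101 10-010 1000-0 1001-1 11-011
PIs = {-10101, 00-110, 001000, 010-01, 01000-, 0101-1, 011010, 1-0101, 10-010, 1000-0, 1001-1, 11-011, 111100}
Coverage chart:
  m6: 00-110 ←essential
  m16: 01000- ←essential
  m17: 010-01,01000-
  m21: -10101,010-01,0101-1
  m23: 0101-1 ←essential
  m32: 1000-0 ←essential
  m34: 10-010,1000-0
  m37: 1-0101,1001-1
  m39: 1001-1 ←essential
  m42: 10-010 ←essential
  m51: 11-011 ←essential
  m53: -10101,1-0101
  m59: 11-011 ←essential
  m60: 111100 ←essential
Essential: 00-110, 01000-, 0101-1, 10-010, 1000-0, 1001-1, 11-011, 111100
Petrick residual → -10101
Min cover (9 terms): bc'de'f + a'b'def' + a'bc'd'e' + a'bc'df + ab'd'ef' + ab'c'd'f' + ab'c'df + abd'ef + abcde'f'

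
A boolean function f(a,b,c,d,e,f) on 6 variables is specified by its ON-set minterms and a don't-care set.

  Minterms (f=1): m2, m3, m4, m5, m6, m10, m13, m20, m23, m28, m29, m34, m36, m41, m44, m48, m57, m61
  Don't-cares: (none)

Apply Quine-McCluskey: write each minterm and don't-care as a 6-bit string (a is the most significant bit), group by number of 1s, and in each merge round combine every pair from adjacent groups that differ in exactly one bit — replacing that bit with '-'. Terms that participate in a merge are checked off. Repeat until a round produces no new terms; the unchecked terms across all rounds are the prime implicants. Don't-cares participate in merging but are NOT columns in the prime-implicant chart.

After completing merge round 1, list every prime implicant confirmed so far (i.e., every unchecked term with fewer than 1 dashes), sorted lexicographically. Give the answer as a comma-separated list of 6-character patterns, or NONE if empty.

Round 0: 000010✓ 000011✓ 000100✓ 000101✓ 000110✓ 001010✓ 001101✓ 010100✓ 010111 011100✓ 011101✓ 100010✓ 100100✓ 101001✓ 101100✓ 110000 111001✓ 111101✓
Round 1: -00010 -00100 -11101 0-0100 0-1101 00-010 00-101 000-10 00001- 0001-0 00010- 01-100 01110- 1-1001 10-100 111-01
PIs = {-00010, -00100, -11101, 0-0100, 0-1101, 00-010, 00-101, 000-10, 00001-, 0001-0, 00010-, 01-100, 010111, 01110-, 1-1001, 10-100, 110000, 111-01}

010111, 110000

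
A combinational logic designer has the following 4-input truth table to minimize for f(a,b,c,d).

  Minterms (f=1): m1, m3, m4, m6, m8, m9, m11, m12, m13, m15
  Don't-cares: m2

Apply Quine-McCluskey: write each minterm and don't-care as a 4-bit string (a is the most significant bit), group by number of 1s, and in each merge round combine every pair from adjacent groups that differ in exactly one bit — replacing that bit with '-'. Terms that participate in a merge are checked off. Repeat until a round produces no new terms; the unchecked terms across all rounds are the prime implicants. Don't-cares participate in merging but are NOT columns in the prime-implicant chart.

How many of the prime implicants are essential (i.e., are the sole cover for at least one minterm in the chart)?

3

Round 0: 0001✓ 0010✓ 0011✓ 0100✓ 0110✓ 1000✓ 1001✓ 1011✓ 1100✓ 1101✓ 1111✓
Round 1: -001✓ -011✓ -100 0-10 00-1✓ 001- 01-0 1-00✓ 1-01✓ 1-11✓ 10-1✓ 100-✓ 11-1✓ 110-✓
Round 2: -0-1 1--1 1-0-
PIs = {-0-1, -100, 0-10, 001-, 01-0, 1--1, 1-0-}
Coverage chart:
  m1: -0-1 ←essential
  m3: -0-1,001-
  m4: -100,01-0
  m6: 0-10,01-0
  m8: 1-0- ←essential
  m9: -0-1,1--1,1-0-
  m11: -0-1,1--1
  m12: -100,1-0-
  m13: 1--1,1-0-
  m15: 1--1 ←essential
Essential: -0-1, 1--1, 1-0-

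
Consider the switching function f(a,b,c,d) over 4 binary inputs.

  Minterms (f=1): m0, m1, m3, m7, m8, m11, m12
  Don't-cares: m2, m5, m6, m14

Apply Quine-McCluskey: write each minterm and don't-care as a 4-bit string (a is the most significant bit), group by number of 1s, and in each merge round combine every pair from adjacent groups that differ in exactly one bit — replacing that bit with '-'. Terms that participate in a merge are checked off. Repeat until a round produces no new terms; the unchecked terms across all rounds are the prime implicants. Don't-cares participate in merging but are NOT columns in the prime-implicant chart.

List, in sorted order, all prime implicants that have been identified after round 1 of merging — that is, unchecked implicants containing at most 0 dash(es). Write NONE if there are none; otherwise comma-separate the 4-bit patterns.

Round 0: 0000✓ 0001✓ 0010✓ 0011✓ 0101✓ 0110✓ 0111✓ 1000✓ 1011✓ 1100✓ 1110✓
Round 1: -000 -011 -110 0-01✓ 0-10✓ 0-11✓ 00-0✓ 00-1✓ 000-✓ 001-✓ 01-1✓ 011-✓ 1-00 11-0
Round 2: 0--1 0-1- 00--
PIs = {-000, -011, -110, 0--1, 0-1-, 00--, 1-00, 11-0}

NONE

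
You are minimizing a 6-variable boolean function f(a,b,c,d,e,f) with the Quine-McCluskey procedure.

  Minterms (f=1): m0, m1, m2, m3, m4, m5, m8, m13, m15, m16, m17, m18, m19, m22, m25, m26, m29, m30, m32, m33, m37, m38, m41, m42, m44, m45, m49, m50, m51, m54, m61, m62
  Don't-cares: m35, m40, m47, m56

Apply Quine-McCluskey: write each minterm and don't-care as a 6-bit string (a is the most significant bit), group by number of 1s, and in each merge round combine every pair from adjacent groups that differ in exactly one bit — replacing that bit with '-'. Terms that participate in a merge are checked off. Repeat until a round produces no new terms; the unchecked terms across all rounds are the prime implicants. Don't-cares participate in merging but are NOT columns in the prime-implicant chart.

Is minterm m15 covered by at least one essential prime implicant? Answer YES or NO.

YES

Round 0: 000000✓ 000001✓ 000010✓ 000011✓ 000100✓ 000101✓ 001000✓ 001101✓ 001111✓ 010000✓ 010001✓ 010010✓ 010011✓ 010110✓ 011001✓ 011010✓ 011101✓ 011110✓ 100000✓ 100001✓ 100011✓ 100101✓ 100110✓ 101000✓ 101001✓ 101010✓ 101100✓ 101101✓ 101111✓ 110001✓ 110010✓ 110011✓ 110110✓ 111000✓ 111101✓ 111110✓
Round 1: -00000✓ -00001✓ -00011✓ -00101✓ -01000✓ -01101✓ -01111✓ -10001✓ -10010✓ -10011✓ -10110✓ -11101✓ -11110✓ 0-0000✓ 0-0001✓ 0-0010✓ 0-0011✓ 0-1101✓ 00-000✓ 00-101✓ 000-00✓ 000-01✓ 0000-0✓ 0000-1✓ 00000-✓ 00001-✓ 00010-✓ 0011-1✓ 01-001 01-010✓ 01-110✓ 010-10✓ 0100-0✓ 0100-1✓ 01000-✓ 01001-✓ 011-01 011-10✓ 1-0001✓ 1-0011✓ 1-0110 1-1000 1-1101✓ 10-000✓ 10-001✓ 10-101✓ 100-01✓ 1000-1✓ 10000-✓ 101-00✓ 101-01✓ 1010-0 10100-✓ 1011-1✓ 10110-✓ 11-110✓ 110-10✓ 1100-1✓ 11001-✓
Round 2: --0001✓ --0011✓ --1101 -0-000 -0-101 -00-01 -000-1✓ -0000- -011-1 -1-110 -10-10 -100-1✓ -1001- 0-00-0✓ 0-00-1✓ 0-000-✓ 0-001-✓ 000-0- 0000--✓ 01--10 0100--✓ 1-00-1✓ 10--01 10-00- 101-0-
Round 3: --00-1 0-00--
PIs = {--00-1, --1101, -0-000, -0-101, -00-01, -0000-, -011-1, -1-110, -10-10, -1001-, 0-00--, 000-0-, 01--10, 01-001, 011-01, 1-0110, 1-1000, 10--01, 10-00-, 101-0-, 1010-0}
Coverage chart:
  m0: -0-000,-0000-,0-00--,000-0-
  m1: --00-1,-00-01,-0000-,0-00--,000-0-
  m2: 0-00-- ←essential
  m3: --00-1,0-00--
  m4: 000-0- ←essential
  m5: -0-101,-00-01,000-0-
  m8: -0-000 ←essential
  m13: --1101,-0-101,-011-1
  m15: -011-1 ←essential
  m16: 0-00-- ←essential
  m17: --00-1,0-00--,01-001
  m18: -10-10,-1001-,0-00--,01--10
  m19: --00-1,-1001-,0-00--
  m22: -1-110,-10-10,01--10
  m25: 01-001,011-01
  m26: 01--10 ←essential
  m29: --1101,011-01
  m30: -1-110,01--10
  m32: -0-000,-0000-,10-00-
  m33: --00-1,-00-01,-0000-,10--01,10-00-
  m37: -0-101,-00-01,10--01
  m38: 1-0110 ←essential
  m41: 10--01,10-00-,101-0-
  m42: 1010-0 ←essential
  m44: 101-0- ←essential
  m45: --1101,-0-101,-011-1,10--01,101-0-
  m49: --00-1 ←essential
  m50: -10-10,-1001-
  m51: --00-1,-1001-
  m54: -1-110,-10-10,1-0110
  m61: --1101 ←essential
  m62: -1-110 ←essential
Essential: --00-1, --1101, -0-000, -011-1, -1-110, 0-00--, 000-0-, 01--10, 1-0110, 101-0-, 1010-0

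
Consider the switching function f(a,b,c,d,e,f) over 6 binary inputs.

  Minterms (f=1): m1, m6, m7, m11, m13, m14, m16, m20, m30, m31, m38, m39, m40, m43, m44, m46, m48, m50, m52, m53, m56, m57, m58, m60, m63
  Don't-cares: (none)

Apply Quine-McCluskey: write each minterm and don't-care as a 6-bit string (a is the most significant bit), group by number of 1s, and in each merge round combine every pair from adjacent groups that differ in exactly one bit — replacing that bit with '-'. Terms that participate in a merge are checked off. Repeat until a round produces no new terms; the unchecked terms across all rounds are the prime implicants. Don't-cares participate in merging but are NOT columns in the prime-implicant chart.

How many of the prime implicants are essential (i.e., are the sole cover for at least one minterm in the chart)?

10

size-2^0 implicants → 000001  000110(✓)  000111(✓)  001011(✓)  001101  001110(✓)  010000(✓)  010100(✓)  011110(✓)  011111(✓)  100110(✓)  100111(✓)  101000(✓)  101011(✓)  101100(✓)  101110(✓)  110000(✓)  110010(✓)  110100(✓)  110101(✓)  111000(✓)  111001(✓)  111010(✓)  111100(✓)  111111(✓)
size-2^1 implicants → -00110(✓)  -00111(✓)  -01011  -01110(✓)  -10000(✓)  -10100(✓)  -11111  0-1110  00-110(✓)  00011-(✓)  010-00(✓)  01111-  1-1000(✓)  1-1100(✓)  10-110(✓)  10011-(✓)  101-00(✓)  1011-0  11-000(✓)  11-010(✓)  11-100(✓)  110-00(✓)  1100-0(✓)  11010-  111-00(✓)  1110-0(✓)  11100-
size-2^2 implicants → -0-110  -0011-  -10-00  1-1-00  11--00  11-0-0
Unchecked terms (primes): -0-110, -0011-, -01011, -10-00, -11111, 0-1110, 000001, 001101, 01111-, 1-1-00, 1011-0, 11--00, 11-0-0, 11010-, 11100-
Minterm coverage:
  m1 ⊆ 000001 [E]
  m6 ⊆ -0-110,-0011-
  m7 ⊆ -0011- [E]
  m11 ⊆ -01011 [E]
  m13 ⊆ 001101 [E]
  m14 ⊆ -0-110,0-1110
  m16 ⊆ -10-00 [E]
  m20 ⊆ -10-00 [E]
  m30 ⊆ 0-1110,01111-
  m31 ⊆ -11111,01111-
  m38 ⊆ -0-110,-0011-
  m39 ⊆ -0011- [E]
  m40 ⊆ 1-1-00 [E]
  m43 ⊆ -01011 [E]
  m44 ⊆ 1-1-00,1011-0
  m46 ⊆ -0-110,1011-0
  m48 ⊆ -10-00,11--00,11-0-0
  m50 ⊆ 11-0-0 [E]
  m52 ⊆ -10-00,11--00,11010-
  m53 ⊆ 11010- [E]
  m56 ⊆ 1-1-00,11--00,11-0-0,11100-
  m57 ⊆ 11100- [E]
  m58 ⊆ 11-0-0 [E]
  m60 ⊆ 1-1-00,11--00
  m63 ⊆ -11111 [E]
E = {-0011-, -01011, -10-00, -11111, 000001, 001101, 1-1-00, 11-0-0, 11010-, 11100-}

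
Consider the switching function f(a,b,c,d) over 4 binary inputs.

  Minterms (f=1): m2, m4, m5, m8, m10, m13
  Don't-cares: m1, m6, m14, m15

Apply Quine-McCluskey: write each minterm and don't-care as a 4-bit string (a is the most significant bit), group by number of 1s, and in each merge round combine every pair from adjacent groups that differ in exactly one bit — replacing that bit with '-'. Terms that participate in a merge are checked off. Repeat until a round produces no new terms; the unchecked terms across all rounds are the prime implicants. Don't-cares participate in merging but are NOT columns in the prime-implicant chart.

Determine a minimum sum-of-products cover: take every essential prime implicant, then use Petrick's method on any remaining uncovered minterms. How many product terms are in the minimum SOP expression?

[col 0] 0001*, 0010*, 0100*, 0101*, 0110*, 1000*, 1010*, 1101*, 1110*, 1111*
[col 1] -010*, -101, -110*, 0-01, 0-10*, 01-0, 010-, 1-10*, 10-0, 11-1, 111-
[col 2] --10
Prime implicants: --10, -101, 0-01, 01-0, 010-, 10-0, 11-1, 111-
PI chart (minterm → PIs covering it):
  2 | --10  (sole → essential)
  4 | 01-0,010-
  5 | -101,0-01,010-
  8 | 10-0  (sole → essential)
  10 | --10,10-0
  13 | -101,11-1
Essential prime implicants: --10, 10-0
Petrick residual → -101, 01-0
Minimum SOP uses 4 PIs: cd' + bc'd + a'bd' + ab'd'

4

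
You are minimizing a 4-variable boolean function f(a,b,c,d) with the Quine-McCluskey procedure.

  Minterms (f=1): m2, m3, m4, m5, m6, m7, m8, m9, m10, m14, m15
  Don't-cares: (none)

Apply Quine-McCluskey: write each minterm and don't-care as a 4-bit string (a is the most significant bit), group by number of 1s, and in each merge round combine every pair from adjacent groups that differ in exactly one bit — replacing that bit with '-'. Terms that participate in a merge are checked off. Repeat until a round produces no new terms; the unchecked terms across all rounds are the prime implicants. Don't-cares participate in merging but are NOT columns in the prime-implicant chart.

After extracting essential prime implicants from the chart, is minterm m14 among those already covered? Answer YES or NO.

YES

Round 0: 0010✓ 0011✓ 0100✓ 0101✓ 0110✓ 0111✓ 1000✓ 1001✓ 1010✓ 1110✓ 1111✓
Round 1: -010✓ -110✓ -111✓ 0-10✓ 0-11✓ 001-✓ 01-0✓ 01-1✓ 010-✓ 011-✓ 1-10✓ 10-0 100- 111-✓
Round 2: --10 -11- 0-1- 01--
PIs = {--10, -11-, 0-1-, 01--, 10-0, 100-}
Coverage chart:
  m2: --10,0-1-
  m3: 0-1- ←essential
  m4: 01-- ←essential
  m5: 01-- ←essential
  m6: --10,-11-,0-1-,01--
  m7: -11-,0-1-,01--
  m8: 10-0,100-
  m9: 100- ←essential
  m10: --10,10-0
  m14: --10,-11-
  m15: -11- ←essential
Essential: -11-, 0-1-, 01--, 100-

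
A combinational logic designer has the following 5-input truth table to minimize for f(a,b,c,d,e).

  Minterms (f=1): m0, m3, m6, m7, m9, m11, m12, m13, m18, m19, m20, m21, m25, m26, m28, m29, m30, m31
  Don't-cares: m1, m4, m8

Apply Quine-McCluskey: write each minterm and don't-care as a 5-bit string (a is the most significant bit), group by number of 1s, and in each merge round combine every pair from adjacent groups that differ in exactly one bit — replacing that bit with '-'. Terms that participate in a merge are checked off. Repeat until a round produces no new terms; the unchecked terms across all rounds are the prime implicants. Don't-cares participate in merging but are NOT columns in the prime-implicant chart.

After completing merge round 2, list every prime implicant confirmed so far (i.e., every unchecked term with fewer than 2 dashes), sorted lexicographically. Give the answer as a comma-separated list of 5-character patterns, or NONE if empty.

-0011, 00-11, 001-0, 0011-, 1-010, 1001-, 11-10

Round 0: 00000✓ 00001✓ 00011✓ 00100✓ 00110✓ 00111✓ 01000✓ 01001✓ 01011✓ 01100✓ 01101✓ 10010✓ 10011✓ 10100✓ 10101✓ 11001✓ 11010✓ 11100✓ 11101✓ 11110✓ 11111✓
Round 1: -0011 -0100✓ -1001✓ -1100✓ -1101✓ 0-000✓ 0-001✓ 0-011✓ 0-100✓ 00-00✓ 00-11 000-1✓ 0000-✓ 001-0 0011- 01-00✓ 01-01✓ 010-1✓ 0100-✓ 0110-✓ 1-010 1-100✓ 1-101✓ 1001- 1010-✓ 11-01✓ 11-10 111-0✓ 111-1✓ 1110-✓ 1111-✓
Round 2: --100 -1-01 -110- 0--00 0-0-1 0-00- 01-0- 1-10- 111--
PIs = {--100, -0011, -1-01, -110-, 0--00, 0-0-1, 0-00-, 00-11, 001-0, 0011-, 01-0-, 1-010, 1-10-, 1001-, 11-10, 111--}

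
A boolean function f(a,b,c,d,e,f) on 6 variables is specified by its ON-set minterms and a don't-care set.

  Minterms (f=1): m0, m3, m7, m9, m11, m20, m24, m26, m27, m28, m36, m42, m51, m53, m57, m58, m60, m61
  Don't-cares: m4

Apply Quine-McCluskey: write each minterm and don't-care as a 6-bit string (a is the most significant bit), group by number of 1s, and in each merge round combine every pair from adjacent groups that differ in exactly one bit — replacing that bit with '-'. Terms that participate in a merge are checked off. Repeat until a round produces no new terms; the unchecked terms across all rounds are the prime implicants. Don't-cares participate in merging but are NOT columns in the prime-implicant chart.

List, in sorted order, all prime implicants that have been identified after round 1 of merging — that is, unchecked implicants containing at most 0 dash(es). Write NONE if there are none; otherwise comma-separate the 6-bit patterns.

110011

Round 0: 000000✓ 000011✓ 000100✓ 000111✓ 001001✓ 001011✓ 010100✓ 011000✓ 011010✓ 011011✓ 011100✓ 100100✓ 101010✓ 110011 110101✓ 111001✓ 111010✓ 111100✓ 111101✓
Round 1: -00100 -11010 -11100 0-0100 0-1011 00-011 000-00 000-11 0010-1 01-100 011-00 0110-0 01101- 1-1010 11-101 111-01 11110-
PIs = {-00100, -11010, -11100, 0-0100, 0-1011, 00-011, 000-00, 000-11, 0010-1, 01-100, 011-00, 0110-0, 01101-, 1-1010, 11-101, 110011, 111-01, 11110-}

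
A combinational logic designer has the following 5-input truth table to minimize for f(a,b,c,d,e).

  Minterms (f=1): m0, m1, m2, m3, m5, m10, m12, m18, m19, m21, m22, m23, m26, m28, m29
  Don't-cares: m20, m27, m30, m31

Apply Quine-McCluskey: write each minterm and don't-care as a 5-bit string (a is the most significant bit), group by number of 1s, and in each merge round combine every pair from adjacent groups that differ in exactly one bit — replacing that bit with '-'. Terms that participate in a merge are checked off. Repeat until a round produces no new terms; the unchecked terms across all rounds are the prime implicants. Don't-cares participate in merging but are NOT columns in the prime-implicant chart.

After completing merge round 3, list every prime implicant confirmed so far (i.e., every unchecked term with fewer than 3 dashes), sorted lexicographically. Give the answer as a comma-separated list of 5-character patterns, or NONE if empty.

Round 0: 00000✓ 00001✓ 00010✓ 00011✓ 00101✓ 01010✓ 01100✓ 10010✓ 10011✓ 10100✓ 10101✓ 10110✓ 10111✓ 11010✓ 11011✓ 11100✓ 11101✓ 11110✓ 11111✓
Round 1: -0010✓ -0011✓ -0101 -1010✓ -1100 0-010✓ 00-01 000-0✓ 000-1✓ 0000-✓ 0001-✓ 1-010✓ 1-011✓ 1-100✓ 1-101✓ 1-110✓ 1-111✓ 10-10✓ 10-11✓ 1001-✓ 101-0✓ 101-1✓ 1010-✓ 1011-✓ 11-10✓ 11-11✓ 1101-✓ 111-0✓ 111-1✓ 1110-✓ 1111-✓
Round 2: --010 -001- 000-- 1--10✓ 1--11✓ 1-01-✓ 1-1-0✓ 1-1-1✓ 1-10-✓ 1-11-✓ 10-1-✓ 101--✓ 11-1-✓ 111--✓
Round 3: 1--1- 1-1--
PIs = {--010, -001-, -0101, -1100, 00-01, 000--, 1--1-, 1-1--}

--010, -001-, -0101, -1100, 00-01, 000--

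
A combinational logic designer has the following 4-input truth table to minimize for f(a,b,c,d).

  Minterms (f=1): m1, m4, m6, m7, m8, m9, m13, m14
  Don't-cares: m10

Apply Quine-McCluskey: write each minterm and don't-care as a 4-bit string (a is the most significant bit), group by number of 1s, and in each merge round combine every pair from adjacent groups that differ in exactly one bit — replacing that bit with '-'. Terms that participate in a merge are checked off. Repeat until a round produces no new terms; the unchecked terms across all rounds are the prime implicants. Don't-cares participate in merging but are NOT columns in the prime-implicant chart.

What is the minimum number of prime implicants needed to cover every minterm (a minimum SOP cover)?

[col 0] 0001*, 0100*, 0110*, 0111*, 1000*, 1001*, 1010*, 1101*, 1110*
[col 1] -001, -110, 01-0, 011-, 1-01, 1-10, 10-0, 100-
Prime implicants: -001, -110, 01-0, 011-, 1-01, 1-10, 10-0, 100-
PI chart (minterm → PIs covering it):
  1 | -001  (sole → essential)
  4 | 01-0  (sole → essential)
  6 | -110,01-0,011-
  7 | 011-  (sole → essential)
  8 | 10-0,100-
  9 | -001,1-01,100-
  13 | 1-01  (sole → essential)
  14 | -110,1-10
Essential prime implicants: -001, 01-0, 011-, 1-01
Petrick residual → -110, 10-0
Minimum SOP uses 6 PIs: b'c'd + bcd' + a'bd' + a'bc + ac'd + ab'd'

6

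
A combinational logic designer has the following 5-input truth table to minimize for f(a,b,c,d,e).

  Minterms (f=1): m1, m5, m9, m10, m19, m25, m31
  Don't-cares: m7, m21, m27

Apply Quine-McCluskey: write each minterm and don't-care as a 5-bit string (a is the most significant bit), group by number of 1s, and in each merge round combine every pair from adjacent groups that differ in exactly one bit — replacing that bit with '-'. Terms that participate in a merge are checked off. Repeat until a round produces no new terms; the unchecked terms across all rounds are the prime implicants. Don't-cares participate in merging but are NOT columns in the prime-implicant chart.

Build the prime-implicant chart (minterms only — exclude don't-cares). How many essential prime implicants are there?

3

size-2^0 implicants → 00001(✓)  00101(✓)  00111(✓)  01001(✓)  01010  10011(✓)  10101(✓)  11001(✓)  11011(✓)  11111(✓)
size-2^1 implicants → -0101  -1001  0-001  00-01  001-1  1-011  11-11  110-1
Unchecked terms (primes): -0101, -1001, 0-001, 00-01, 001-1, 01010, 1-011, 11-11, 110-1
Minterm coverage:
  m1 ⊆ 0-001,00-01
  m5 ⊆ -0101,00-01,001-1
  m9 ⊆ -1001,0-001
  m10 ⊆ 01010 [E]
  m19 ⊆ 1-011 [E]
  m25 ⊆ -1001,110-1
  m31 ⊆ 11-11 [E]
E = {01010, 1-011, 11-11}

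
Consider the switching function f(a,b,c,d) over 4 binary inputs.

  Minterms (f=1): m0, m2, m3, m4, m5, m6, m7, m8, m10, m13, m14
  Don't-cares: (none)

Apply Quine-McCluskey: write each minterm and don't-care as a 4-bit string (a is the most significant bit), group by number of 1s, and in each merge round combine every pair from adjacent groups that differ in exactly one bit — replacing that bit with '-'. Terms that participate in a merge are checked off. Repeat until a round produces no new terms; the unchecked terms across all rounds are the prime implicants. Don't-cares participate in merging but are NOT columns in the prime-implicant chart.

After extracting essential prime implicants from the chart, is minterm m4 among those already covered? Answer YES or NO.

[col 0] 0000*, 0010*, 0011*, 0100*, 0101*, 0110*, 0111*, 1000*, 1010*, 1101*, 1110*
[col 1] -000*, -010*, -101, -110*, 0-00*, 0-10*, 0-11*, 00-0*, 001-*, 01-0*, 01-1*, 010-*, 011-*, 1-10*, 10-0*
[col 2] --10, -0-0, 0--0, 0-1-, 01--
Prime implicants: --10, -0-0, -101, 0--0, 0-1-, 01--
PI chart (minterm → PIs covering it):
  0 | -0-0,0--0
  2 | --10,-0-0,0--0,0-1-
  3 | 0-1-  (sole → essential)
  4 | 0--0,01--
  5 | -101,01--
  6 | --10,0--0,0-1-,01--
  7 | 0-1-,01--
  8 | -0-0  (sole → essential)
  10 | --10,-0-0
  13 | -101  (sole → essential)
  14 | --10  (sole → essential)
Essential prime implicants: --10, -0-0, -101, 0-1-

NO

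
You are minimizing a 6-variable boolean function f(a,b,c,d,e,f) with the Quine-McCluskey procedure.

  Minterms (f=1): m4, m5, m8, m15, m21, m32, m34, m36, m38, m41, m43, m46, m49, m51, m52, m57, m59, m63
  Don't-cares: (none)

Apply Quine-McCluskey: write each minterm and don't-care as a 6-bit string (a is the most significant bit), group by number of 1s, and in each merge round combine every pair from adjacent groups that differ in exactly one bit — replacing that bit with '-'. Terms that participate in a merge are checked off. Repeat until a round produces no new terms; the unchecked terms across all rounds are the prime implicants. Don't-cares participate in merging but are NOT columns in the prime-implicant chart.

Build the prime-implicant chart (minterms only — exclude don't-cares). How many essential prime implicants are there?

9

size-2^0 implicants → 000100(✓)  000101(✓)  001000  001111  010101(✓)  100000(✓)  100010(✓)  100100(✓)  100110(✓)  101001(✓)  101011(✓)  101110(✓)  110001(✓)  110011(✓)  110100(✓)  111001(✓)  111011(✓)  111111(✓)
size-2^1 implicants → -00100  0-0101  00010-  1-0100  1-1001(✓)  1-1011(✓)  10-110  100-00(✓)  100-10(✓)  1000-0(✓)  1001-0(✓)  1010-1(✓)  11-001(✓)  11-011(✓)  1100-1(✓)  111-11  1110-1(✓)
size-2^2 implicants → 1-10-1  100--0  11-0-1
Unchecked terms (primes): -00100, 0-0101, 00010-, 001000, 001111, 1-0100, 1-10-1, 10-110, 100--0, 11-0-1, 111-11
Minterm coverage:
  m4 ⊆ -00100,00010-
  m5 ⊆ 0-0101,00010-
  m8 ⊆ 001000 [E]
  m15 ⊆ 001111 [E]
  m21 ⊆ 0-0101 [E]
  m32 ⊆ 100--0 [E]
  m34 ⊆ 100--0 [E]
  m36 ⊆ -00100,1-0100,100--0
  m38 ⊆ 10-110,100--0
  m41 ⊆ 1-10-1 [E]
  m43 ⊆ 1-10-1 [E]
  m46 ⊆ 10-110 [E]
  m49 ⊆ 11-0-1 [E]
  m51 ⊆ 11-0-1 [E]
  m52 ⊆ 1-0100 [E]
  m57 ⊆ 1-10-1,11-0-1
  m59 ⊆ 1-10-1,11-0-1,111-11
  m63 ⊆ 111-11 [E]
E = {0-0101, 001000, 001111, 1-0100, 1-10-1, 10-110, 100--0, 11-0-1, 111-11}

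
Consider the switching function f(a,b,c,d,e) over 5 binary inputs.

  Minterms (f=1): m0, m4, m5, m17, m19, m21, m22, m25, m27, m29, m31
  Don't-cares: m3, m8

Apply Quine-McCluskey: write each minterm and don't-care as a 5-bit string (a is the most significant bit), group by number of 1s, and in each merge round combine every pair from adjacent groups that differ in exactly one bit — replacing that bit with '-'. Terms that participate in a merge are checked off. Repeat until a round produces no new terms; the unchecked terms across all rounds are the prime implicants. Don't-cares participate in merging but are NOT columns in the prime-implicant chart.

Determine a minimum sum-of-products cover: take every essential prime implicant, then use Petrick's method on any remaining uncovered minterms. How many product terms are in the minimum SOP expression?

5

Round 0: 00000✓ 00011✓ 00100✓ 00101✓ 01000✓ 10001✓ 10011✓ 10101✓ 10110 11001✓ 11011✓ 11101✓ 11111✓
Round 1: -0011 -0101 0-000 00-00 0010- 1-001✓ 1-011✓ 1-101✓ 10-01✓ 100-1✓ 11-01✓ 11-11✓ 110-1✓ 111-1✓
Round 2: 1--01 1-0-1 11--1
PIs = {-0011, -0101, 0-000, 00-00, 0010-, 1--01, 1-0-1, 10110, 11--1}
Coverage chart:
  m0: 0-000,00-00
  m4: 00-00,0010-
  m5: -0101,0010-
  m17: 1--01,1-0-1
  m19: -0011,1-0-1
  m21: -0101,1--01
  m22: 10110 ←essential
  m25: 1--01,1-0-1,11--1
  m27: 1-0-1,11--1
  m29: 1--01,11--1
  m31: 11--1 ←essential
Essential: 10110, 11--1
Petrick residual → -0101, 00-00, 1-0-1
Min cover (5 terms): b'cd'e + a'b'd'e' + ac'e + ab'cde' + abe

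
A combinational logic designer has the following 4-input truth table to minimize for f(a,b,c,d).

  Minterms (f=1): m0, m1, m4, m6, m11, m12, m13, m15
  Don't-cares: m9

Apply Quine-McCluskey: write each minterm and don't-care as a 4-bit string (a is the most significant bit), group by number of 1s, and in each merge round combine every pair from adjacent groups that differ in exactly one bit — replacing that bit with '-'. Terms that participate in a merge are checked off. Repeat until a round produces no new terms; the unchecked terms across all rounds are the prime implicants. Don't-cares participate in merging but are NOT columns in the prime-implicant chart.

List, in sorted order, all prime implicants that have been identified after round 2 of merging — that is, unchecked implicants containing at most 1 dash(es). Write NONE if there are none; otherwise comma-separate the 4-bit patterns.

-001, -100, 0-00, 000-, 01-0, 110-

size-2^0 implicants → 0000(✓)  0001(✓)  0100(✓)  0110(✓)  1001(✓)  1011(✓)  1100(✓)  1101(✓)  1111(✓)
size-2^1 implicants → -001  -100  0-00  000-  01-0  1-01(✓)  1-11(✓)  10-1(✓)  11-1(✓)  110-
size-2^2 implicants → 1--1
Unchecked terms (primes): -001, -100, 0-00, 000-, 01-0, 1--1, 110-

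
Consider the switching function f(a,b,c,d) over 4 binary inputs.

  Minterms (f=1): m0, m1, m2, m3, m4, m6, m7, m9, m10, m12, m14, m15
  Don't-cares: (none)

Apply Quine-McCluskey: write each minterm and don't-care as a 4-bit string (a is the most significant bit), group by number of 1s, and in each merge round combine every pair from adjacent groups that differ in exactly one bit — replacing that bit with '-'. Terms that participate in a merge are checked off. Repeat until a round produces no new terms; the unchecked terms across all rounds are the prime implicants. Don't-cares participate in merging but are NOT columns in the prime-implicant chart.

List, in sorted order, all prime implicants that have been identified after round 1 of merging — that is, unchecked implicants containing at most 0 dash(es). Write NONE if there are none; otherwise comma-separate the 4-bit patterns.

size-2^0 implicants → 0000(✓)  0001(✓)  0010(✓)  0011(✓)  0100(✓)  0110(✓)  0111(✓)  1001(✓)  1010(✓)  1100(✓)  1110(✓)  1111(✓)
size-2^1 implicants → -001  -010(✓)  -100(✓)  -110(✓)  -111(✓)  0-00(✓)  0-10(✓)  0-11(✓)  00-0(✓)  00-1(✓)  000-(✓)  001-(✓)  01-0(✓)  011-(✓)  1-10(✓)  11-0(✓)  111-(✓)
size-2^2 implicants → --10  -1-0  -11-  0--0  0-1-  00--
Unchecked terms (primes): --10, -001, -1-0, -11-, 0--0, 0-1-, 00--

NONE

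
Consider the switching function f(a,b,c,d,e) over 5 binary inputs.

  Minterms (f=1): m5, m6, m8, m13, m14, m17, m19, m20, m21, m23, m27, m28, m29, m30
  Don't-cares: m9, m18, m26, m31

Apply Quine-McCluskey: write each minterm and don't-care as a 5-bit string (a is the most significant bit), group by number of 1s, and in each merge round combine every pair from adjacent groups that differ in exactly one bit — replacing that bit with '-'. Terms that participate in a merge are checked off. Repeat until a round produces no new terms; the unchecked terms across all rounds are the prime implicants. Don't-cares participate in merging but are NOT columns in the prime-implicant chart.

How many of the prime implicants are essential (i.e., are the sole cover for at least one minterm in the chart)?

5

[col 0] 00101*, 00110*, 01000*, 01001*, 01101*, 01110*, 10001*, 10010*, 10011*, 10100*, 10101*, 10111*, 11010*, 11011*, 11100*, 11101*, 11110*, 11111*
[col 1] -0101*, -1101*, -1110, 0-101*, 0-110, 01-01, 0100-, 1-010*, 1-011*, 1-100*, 1-101*, 1-111*, 10-01*, 10-11*, 100-1*, 1001-*, 101-1*, 1010-*, 11-10*, 11-11*, 1101-*, 111-0*, 111-1*, 1110-*, 1111-*
[col 2] --101, 1--11, 1-01-, 1-1-1, 1-10-, 10--1, 11-1-, 111--
Prime implicants: --101, -1110, 0-110, 01-01, 0100-, 1--11, 1-01-, 1-1-1, 1-10-, 10--1, 11-1-, 111--
PI chart (minterm → PIs covering it):
  5 | --101  (sole → essential)
  6 | 0-110  (sole → essential)
  8 | 0100-  (sole → essential)
  13 | --101,01-01
  14 | -1110,0-110
  17 | 10--1  (sole → essential)
  19 | 1--11,1-01-,10--1
  20 | 1-10-  (sole → essential)
  21 | --101,1-1-1,1-10-,10--1
  23 | 1--11,1-1-1,10--1
  27 | 1--11,1-01-,11-1-
  28 | 1-10-,111--
  29 | --101,1-1-1,1-10-,111--
  30 | -1110,11-1-,111--
Essential prime implicants: --101, 0-110, 0100-, 1-10-, 10--1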